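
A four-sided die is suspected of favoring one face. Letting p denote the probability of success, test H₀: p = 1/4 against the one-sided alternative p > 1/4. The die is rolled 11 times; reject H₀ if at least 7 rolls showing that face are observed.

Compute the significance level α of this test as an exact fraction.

15857/2097152

α = P(reject H₀ | H₀ true) = P(X ≥ 7 | p = 1/4), with X ~ Binomial(11, 1/4).
Adding the binomial terms for j = 7 through 11 with p = 1/4 yields 15857/2097152.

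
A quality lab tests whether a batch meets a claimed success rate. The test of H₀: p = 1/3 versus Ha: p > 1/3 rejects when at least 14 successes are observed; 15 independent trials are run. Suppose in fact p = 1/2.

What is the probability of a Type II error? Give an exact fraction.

2047/2048

Under the alternative p = 1/2, Y ~ Binomial(15, 1/2); β is the probability the test does not reject, P(Y < 14).
Equivalently, β = 1 − P(Y ≥ 14) = 2047/2048.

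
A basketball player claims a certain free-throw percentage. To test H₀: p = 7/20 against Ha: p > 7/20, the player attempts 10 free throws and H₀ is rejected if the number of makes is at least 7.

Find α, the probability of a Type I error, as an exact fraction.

66622158071/2560000000000

The Type I error probability is α = P(S ≥ 7) computed under H₀, where S ~ Binomial(10, 7/20).
Summing C(10,j)(7/20)^j(13/20)^{10−j} for j = 7,…,10 gives 66622158071/2560000000000.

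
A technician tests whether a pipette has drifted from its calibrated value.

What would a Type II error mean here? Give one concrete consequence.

A Type II error would mean concluding that the instrument is correctly calibrated (or at least failing to establish that the instrument has drifted out of calibration) when in fact the instrument has drifted out of calibration. Consequence: an out-of-calibration instrument continues producing bad measurements.

With the conventional null hypothesis that the instrument is correctly calibrated:
A Type II error is failing to reject H₀ when H₀ is false.
Here that means leaving the instrument in service when actually the instrument has drifted out of calibration.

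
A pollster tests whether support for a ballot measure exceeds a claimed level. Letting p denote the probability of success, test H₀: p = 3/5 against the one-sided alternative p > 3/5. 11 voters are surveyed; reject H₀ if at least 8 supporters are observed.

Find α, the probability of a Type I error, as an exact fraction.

2893401/9765625

Under H₀, K ~ Binomial(11, 3/5), and α = P(K ≥ 8).
Adding the binomial terms for j = 8 through 11 with p = 3/5 yields 2893401/9765625.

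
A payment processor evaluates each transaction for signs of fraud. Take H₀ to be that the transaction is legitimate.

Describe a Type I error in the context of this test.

A Type I error would mean concluding that the transaction is fraudulent when in fact the transaction is legitimate.

A Type I error is rejecting H₀ when H₀ is true.
Here that means blocking the transaction and freezing the card when actually the transaction is legitimate.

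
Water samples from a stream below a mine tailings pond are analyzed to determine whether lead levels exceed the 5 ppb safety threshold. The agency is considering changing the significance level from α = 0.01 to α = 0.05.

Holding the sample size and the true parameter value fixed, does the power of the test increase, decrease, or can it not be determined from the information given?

It increases.

With a larger α the critical value moves toward the center, so more of the Ha sampling distribution lies in the rejection region.
Since power = 1 − β and β decreases, power increases.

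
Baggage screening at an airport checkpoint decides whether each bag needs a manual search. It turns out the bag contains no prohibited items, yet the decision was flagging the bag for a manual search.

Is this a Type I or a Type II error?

Type I error

The null hypothesis here is that the bag contains no prohibited items.
'Flagging the bag for a manual search' corresponds to rejecting H₀.
H₀ was rejected but H₀ is true — a Type I error (false positive).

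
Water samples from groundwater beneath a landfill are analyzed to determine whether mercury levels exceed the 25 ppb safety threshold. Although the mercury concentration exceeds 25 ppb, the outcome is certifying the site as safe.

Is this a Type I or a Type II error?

Type II error

The null hypothesis here is that the mercury concentration is at or below 25 ppb (safe).
'Certifying the site as safe' corresponds to failing to reject H₀.
H₀ was not rejected but H₀ is false — a Type II error (false negative).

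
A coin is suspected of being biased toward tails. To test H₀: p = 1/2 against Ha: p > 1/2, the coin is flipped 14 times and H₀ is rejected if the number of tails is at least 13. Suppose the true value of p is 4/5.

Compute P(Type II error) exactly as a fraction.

Under the alternative p = 4/5, S ~ Binomial(14, 4/5); β is the probability the test does not reject, P(S < 13).
Adding the binomial probabilities P(S=0)+…+P(S=12) at p = 4/5 gives 4895556073/6103515625.

4895556073/6103515625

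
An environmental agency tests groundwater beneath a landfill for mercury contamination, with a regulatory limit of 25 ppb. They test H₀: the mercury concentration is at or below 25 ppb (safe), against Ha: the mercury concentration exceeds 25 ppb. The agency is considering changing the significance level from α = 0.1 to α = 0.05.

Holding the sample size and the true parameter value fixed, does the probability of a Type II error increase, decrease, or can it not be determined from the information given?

A smaller α moves the rejection region further into the tail. With the alternative true, more outcomes now fall outside the rejection region, so failing to reject becomes more likely.

It increases.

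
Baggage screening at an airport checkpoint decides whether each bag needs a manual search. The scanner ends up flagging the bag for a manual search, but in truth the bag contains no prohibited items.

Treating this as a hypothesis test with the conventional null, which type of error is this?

The null hypothesis here is that the bag contains no prohibited items.
'Flagging the bag for a manual search' corresponds to rejecting H₀.
H₀ was rejected but H₀ is true — a Type I error (false positive).

Type I error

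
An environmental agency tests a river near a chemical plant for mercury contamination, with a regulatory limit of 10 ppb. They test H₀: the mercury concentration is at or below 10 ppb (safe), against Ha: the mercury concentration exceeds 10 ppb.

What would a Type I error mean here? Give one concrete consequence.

A Type I error is rejecting H₀ when H₀ is true.
Here that means declaring the site contaminated and ordering remediation when actually the mercury concentration is at or below 10 ppb (safe).

A Type I error would mean concluding that the mercury concentration exceeds 10 ppb when in fact the mercury concentration is at or below 10 ppb (safe). Consequence: a clean site is subjected to costly and unnecessary remediation.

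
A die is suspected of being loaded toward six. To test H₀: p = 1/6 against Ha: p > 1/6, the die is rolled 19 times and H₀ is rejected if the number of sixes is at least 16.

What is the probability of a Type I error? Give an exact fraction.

α = P(reject H₀ | H₀ true) = P(X ≥ 16 | p = 1/6), with X ~ Binomial(19, 1/6).
Adding the binomial terms for j = 16 through 19 with p = 1/6 yields 581/2821109907456.

581/2821109907456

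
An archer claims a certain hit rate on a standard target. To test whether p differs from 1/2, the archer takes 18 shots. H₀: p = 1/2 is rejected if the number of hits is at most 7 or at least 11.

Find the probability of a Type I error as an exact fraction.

α = P(S ≤ 7 or S ≥ 11 | p = 1/2), S ~ Binomial(18, 1/2).
The two tails are symmetric, so α = 2·(1 + 18 + 153 + 816 + 3060 + 8568 + 18564 + 31824)/2^18 = 126008/262144 = 15751/32768.

15751/32768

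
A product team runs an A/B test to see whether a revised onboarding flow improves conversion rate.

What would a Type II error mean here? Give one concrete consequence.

A Type II error would mean concluding that the new design has no effect on conversion rate (or at least failing to establish that the new design increases conversion rate) when in fact the new design increases conversion rate. Consequence: a genuinely better design is discarded.

With the conventional null hypothesis that the new design has no effect on conversion rate:
A Type II error is failing to reject H₀ when H₀ is false.
Here that means keeping the current design when actually the new design increases conversion rate.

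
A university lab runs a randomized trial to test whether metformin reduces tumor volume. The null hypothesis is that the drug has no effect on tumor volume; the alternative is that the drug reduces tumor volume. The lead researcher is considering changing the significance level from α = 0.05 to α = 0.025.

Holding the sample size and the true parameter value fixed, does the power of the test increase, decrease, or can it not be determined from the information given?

It decreases.

Tightening α shrinks the rejection region. When Ha holds, fewer sample outcomes clear the stricter threshold, so more fall in the acceptance region.
Since power = 1 − β and β increases, power decreases.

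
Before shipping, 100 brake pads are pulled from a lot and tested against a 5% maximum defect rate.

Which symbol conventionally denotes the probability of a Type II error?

P(Type II error) = P(fail to reject H₀ | H₀ false) = β.

β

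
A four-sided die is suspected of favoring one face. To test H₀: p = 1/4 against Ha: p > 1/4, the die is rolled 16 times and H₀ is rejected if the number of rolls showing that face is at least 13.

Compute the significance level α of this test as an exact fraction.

16249/4294967296

Under H₀, S ~ Binomial(16, 1/4), and α = P(S ≥ 13).
Adding the binomial terms for j = 13 through 16 with p = 1/4 yields 16249/4294967296.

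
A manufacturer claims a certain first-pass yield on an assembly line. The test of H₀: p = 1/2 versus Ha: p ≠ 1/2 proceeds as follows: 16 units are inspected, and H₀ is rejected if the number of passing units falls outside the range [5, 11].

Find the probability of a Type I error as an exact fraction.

2517/32768

α = P(K ≤ 4 or K ≥ 12 | p = 1/2), K ~ Binomial(16, 1/2).
By symmetry, α = 2·P(K ≤ 4) = 2·(1 + 16 + 120 + 560 + 1820)/65536 = 5034/65536 = 2517/32768.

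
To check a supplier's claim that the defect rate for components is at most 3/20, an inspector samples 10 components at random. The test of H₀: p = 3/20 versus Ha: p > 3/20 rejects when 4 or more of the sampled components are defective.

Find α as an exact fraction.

127922685129/2560000000000

Under H₀, K ~ Binomial(10, 3/20); the Type I error rate is P(K ≥ 4).
α = 1 − P(K ≤ 3) = 1 − 2432077314871/2560000000000 = 127922685129/2560000000000.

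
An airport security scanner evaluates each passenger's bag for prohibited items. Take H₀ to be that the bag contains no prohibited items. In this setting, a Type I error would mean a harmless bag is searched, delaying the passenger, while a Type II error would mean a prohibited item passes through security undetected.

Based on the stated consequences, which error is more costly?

Type II error

The Type II consequence (a prohibited item passes through security undetected) is more severe than the Type I consequence (a harmless bag is searched, delaying the passenger).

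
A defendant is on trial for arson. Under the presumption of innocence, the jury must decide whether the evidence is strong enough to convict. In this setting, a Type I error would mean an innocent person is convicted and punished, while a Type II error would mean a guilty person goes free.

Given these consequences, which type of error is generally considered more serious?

The Type I consequence (an innocent person is convicted and punished) is more severe than the Type II consequence (a guilty person goes free).

Type I error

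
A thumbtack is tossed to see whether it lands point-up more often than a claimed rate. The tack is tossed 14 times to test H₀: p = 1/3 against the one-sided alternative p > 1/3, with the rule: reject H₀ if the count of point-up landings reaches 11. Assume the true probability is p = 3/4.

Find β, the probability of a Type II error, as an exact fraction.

64244663/134217728

β = P(fail to reject H₀ | Ha true) = P(X ≤ 10 | p = 3/4), X ~ Binomial(14, 3/4).
Summing C(14,j)·(3/4)^j·(1/4)^{14-j} for j = 0..10 gives 64244663/134217728.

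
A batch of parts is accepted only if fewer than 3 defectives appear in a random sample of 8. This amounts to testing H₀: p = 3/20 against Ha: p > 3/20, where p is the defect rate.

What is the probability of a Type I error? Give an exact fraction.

Under H₀, Y ~ Binomial(8, 3/20); the Type I error rate is P(Y ≥ 3).
α = 1 − P(Y ≤ 2) = 1 − 22906552981/25600000000 = 2693447019/25600000000.

2693447019/25600000000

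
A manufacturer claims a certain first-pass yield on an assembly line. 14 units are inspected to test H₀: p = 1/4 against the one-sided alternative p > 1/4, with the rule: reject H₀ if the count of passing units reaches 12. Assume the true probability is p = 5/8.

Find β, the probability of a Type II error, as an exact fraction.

2070361146177/2199023255552

β = P(fail to reject H₀ | Ha true) = P(K ≤ 11 | p = 5/8), K ~ Binomial(14, 5/8).
Summing C(14,j)·(5/8)^j·(3/8)^{14-j} for j = 0..11 gives 2070361146177/2199023255552.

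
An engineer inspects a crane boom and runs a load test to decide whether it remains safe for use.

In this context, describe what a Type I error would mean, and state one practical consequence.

A Type I error would mean concluding that the structure is structurally deficient when in fact the structure meets the required load capacity (safe). Consequence: a sound structure is closed unnecessarily, at significant cost and disruption.

With the conventional null hypothesis that the structure meets the required load capacity (safe):
A Type I error is rejecting H₀ when H₀ is true.
Here that means closing the structure for repairs when actually the structure meets the required load capacity (safe).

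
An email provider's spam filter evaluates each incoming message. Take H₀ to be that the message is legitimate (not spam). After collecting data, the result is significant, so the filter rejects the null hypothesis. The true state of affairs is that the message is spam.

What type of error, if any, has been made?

Neither — the decision is correct.

The test rejected a false H₀ — the decision matches the true state.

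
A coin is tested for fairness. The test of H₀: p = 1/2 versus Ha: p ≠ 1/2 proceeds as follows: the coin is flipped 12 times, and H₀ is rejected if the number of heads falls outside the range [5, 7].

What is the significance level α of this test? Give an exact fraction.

α = P(Y ≤ 4 or Y ≥ 8 | p = 1/2), Y ~ Binomial(12, 1/2).
Each tail has probability (1 + 12 + 66 + 220 + 495)/4096; doubling gives α = 1588/4096 = 397/1024.

397/1024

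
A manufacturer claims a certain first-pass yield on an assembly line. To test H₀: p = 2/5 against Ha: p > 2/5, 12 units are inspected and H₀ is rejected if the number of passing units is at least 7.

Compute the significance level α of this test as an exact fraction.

38626048/244140625

The Type I error probability is α = P(X ≥ 7) computed under H₀, where X ~ Binomial(12, 2/5).
P(X ≥ 7) = Σ_{j=7}^{12} C(12,j)·(2/5)^j·(3/5)^{12-j} = 38626048/244140625.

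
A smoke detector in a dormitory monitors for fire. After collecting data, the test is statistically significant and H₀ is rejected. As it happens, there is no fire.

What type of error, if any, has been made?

Type I error

The conventional null hypothesis here is that there is no fire.
H₀ was rejected, but H₀ is actually true.
Rejecting a true null hypothesis is a Type I error (false positive).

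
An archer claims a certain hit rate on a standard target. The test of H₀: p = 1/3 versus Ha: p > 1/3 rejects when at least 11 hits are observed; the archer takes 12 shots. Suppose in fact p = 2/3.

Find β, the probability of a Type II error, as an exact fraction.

502769/531441

A Type II error is failing to reject when Ha holds: with p = 2/3, β = P(X ≤ 10).
Summing C(12,j)·(2/3)^j·(1/3)^{12-j} for j = 0..10 gives 502769/531441.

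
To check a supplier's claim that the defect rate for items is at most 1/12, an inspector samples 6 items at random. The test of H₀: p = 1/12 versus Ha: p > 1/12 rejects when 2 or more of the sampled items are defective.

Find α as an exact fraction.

Under H₀, S ~ Binomial(6, 1/12); the Type I error rate is P(S ≥ 2).
α = 1 − P(S ≤ 1) = 1 − 2737867/2985984 = 248117/2985984.

248117/2985984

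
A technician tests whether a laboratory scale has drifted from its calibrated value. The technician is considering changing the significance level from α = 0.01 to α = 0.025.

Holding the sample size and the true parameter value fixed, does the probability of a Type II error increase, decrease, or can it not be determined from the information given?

It decreases.

A larger α widens the rejection region, so when the alternative is true more outcomes lead to rejection — failing to reject becomes less likely.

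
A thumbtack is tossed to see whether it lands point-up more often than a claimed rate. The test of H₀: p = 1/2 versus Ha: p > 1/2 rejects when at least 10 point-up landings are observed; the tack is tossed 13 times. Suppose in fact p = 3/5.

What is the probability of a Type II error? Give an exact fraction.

β = P(fail to reject H₀ | Ha true) = P(S ≤ 9 | p = 3/5), S ~ Binomial(13, 3/5).
Summing C(13,j)·(3/5)^j·(2/5)^{13-j} for j = 0..9 gives 202983472/244140625.

202983472/244140625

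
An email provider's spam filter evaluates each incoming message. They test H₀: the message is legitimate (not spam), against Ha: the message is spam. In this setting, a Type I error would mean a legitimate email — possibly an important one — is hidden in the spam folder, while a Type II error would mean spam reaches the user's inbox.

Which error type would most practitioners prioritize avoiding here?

Type I error

The Type I consequence (a legitimate email — possibly an important one — is hidden in the spam folder) is more severe than the Type II consequence (spam reaches the user's inbox).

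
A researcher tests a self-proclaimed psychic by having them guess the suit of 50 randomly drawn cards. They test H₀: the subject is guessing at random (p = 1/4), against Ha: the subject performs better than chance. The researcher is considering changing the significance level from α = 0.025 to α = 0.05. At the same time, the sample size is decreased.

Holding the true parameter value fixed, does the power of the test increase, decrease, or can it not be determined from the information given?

The first change alone would make β decrease; the second alone would make β increase. Which effect dominates depends on the magnitudes, which are not given.
Since power = 1 − β, the effect on power is likewise indeterminate.

Cannot be determined from the information given.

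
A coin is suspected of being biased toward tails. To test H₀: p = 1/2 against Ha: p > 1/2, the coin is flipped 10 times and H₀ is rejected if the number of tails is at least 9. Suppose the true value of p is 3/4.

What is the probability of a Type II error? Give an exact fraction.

792697/1048576

A Type II error is failing to reject when Ha holds: with p = 3/4, β = P(Y ≤ 8).
Summing C(10,j)·(3/4)^j·(1/4)^{10-j} for j = 0..8 gives 792697/1048576.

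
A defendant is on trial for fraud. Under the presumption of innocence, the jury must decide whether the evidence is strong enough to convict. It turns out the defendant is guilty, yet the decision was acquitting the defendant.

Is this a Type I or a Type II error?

The null hypothesis here is that the defendant is innocent.
'Acquitting the defendant' corresponds to failing to reject H₀.
H₀ was not rejected but H₀ is false — a Type II error (false negative).

Type II error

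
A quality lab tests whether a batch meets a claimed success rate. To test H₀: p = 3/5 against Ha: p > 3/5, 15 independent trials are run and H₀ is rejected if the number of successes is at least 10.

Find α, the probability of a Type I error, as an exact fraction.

12305162061/30517578125

The Type I error probability is α = P(K ≥ 10) computed under H₀, where K ~ Binomial(15, 3/5).
Adding the binomial terms for j = 10 through 15 with p = 3/5 yields 12305162061/30517578125.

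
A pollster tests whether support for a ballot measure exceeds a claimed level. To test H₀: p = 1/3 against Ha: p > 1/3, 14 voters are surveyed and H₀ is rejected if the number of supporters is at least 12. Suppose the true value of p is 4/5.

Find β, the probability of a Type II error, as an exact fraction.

Under the alternative p = 4/5, X ~ Binomial(14, 4/5); β is the probability the test does not reject, P(X < 12).
Adding the binomial probabilities P(X=0)+…+P(X=11) at p = 4/5 gives 3368829417/6103515625.

3368829417/6103515625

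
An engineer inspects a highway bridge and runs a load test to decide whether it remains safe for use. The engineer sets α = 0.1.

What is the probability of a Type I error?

0.1

The significance level α is, by definition, the probability of a Type I error — P(reject H₀ | H₀ true).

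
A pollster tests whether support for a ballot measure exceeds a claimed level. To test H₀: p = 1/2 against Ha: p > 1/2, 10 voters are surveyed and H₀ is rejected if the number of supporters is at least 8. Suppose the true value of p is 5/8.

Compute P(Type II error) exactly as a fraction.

211794831/268435456

Under the alternative p = 5/8, S ~ Binomial(10, 5/8); β is the probability the test does not reject, P(S < 8).
Summing C(10,j)·(5/8)^j·(3/8)^{10-j} for j = 0..7 gives 211794831/268435456.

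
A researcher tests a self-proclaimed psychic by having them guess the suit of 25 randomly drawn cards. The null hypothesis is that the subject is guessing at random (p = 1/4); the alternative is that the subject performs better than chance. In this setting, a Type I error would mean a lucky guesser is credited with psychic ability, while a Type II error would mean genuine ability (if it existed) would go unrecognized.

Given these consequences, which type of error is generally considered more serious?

The Type I consequence (a lucky guesser is credited with psychic ability) is more severe than the Type II consequence (genuine ability (if it existed) would go unrecognized).

Type I error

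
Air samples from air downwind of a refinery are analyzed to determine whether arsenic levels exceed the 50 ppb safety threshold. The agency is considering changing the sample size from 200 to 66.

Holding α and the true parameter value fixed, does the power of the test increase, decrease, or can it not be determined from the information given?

A smaller sample increases the standard error, so the sampling distributions under H₀ and Ha overlap more.
Since power = 1 − β and β increases, power decreases.

It decreases.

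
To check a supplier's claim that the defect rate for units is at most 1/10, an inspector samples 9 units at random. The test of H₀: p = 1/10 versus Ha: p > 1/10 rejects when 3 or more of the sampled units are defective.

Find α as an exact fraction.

Under H₀, X ~ Binomial(9, 1/10); the Type I error rate is P(X ≥ 3).
Via the complement, α = 1 − Σ_{j=0}^{2} C(9,j)(1/10)^j(9/10)^{9-j} = 26486069/500000000.

26486069/500000000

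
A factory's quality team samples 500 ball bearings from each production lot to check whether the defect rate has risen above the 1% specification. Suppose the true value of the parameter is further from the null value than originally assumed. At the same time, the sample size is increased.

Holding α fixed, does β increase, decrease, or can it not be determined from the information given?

It decreases.

A larger true effect moves the Ha sampling distribution further from the H₀ critical value, making rejection more likely when Ha is true. More data shrinks sampling variability; the test statistic under Ha concentrates further from the null value, making rejection more likely. Both changes push β in the same direction.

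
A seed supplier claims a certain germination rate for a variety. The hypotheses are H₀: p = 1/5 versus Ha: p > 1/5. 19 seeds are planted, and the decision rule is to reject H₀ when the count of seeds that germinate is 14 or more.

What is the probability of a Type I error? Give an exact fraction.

Under H₀, Y ~ Binomial(19, 1/5), and α = P(Y ≥ 14).
Summing C(19,j)(1/5)^j(4/5)^{19−j} for j = 14,…,19 gives 12964157/19073486328125.

12964157/19073486328125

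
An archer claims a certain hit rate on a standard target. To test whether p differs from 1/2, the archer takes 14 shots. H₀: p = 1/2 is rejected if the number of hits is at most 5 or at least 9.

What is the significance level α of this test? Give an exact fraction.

α = P(K ≤ 5 or K ≥ 9 | p = 1/2), K ~ Binomial(14, 1/2).
Each tail has probability (1 + 14 + 91 + 364 + 1001 + 2002)/16384; doubling gives α = 6946/16384 = 3473/8192.

3473/8192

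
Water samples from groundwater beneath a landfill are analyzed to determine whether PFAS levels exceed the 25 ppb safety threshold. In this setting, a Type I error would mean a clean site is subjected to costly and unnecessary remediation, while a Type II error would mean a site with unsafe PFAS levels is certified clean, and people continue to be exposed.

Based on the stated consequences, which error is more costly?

The Type II consequence (a site with unsafe PFAS levels is certified clean, and people continue to be exposed) is more severe than the Type I consequence (a clean site is subjected to costly and unnecessary remediation).

Type II error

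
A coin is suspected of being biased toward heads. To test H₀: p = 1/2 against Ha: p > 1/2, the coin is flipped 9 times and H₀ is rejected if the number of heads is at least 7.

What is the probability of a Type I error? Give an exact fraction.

23/256

Under H₀, S ~ Binomial(9, 1/2), and α = P(S ≥ 7).
P(S ≥ 7) = [C(9,7) + C(9,8) + C(9,9)] / 2^9 = (36 + 9 + 1) / 512 = 46/512 = 23/256.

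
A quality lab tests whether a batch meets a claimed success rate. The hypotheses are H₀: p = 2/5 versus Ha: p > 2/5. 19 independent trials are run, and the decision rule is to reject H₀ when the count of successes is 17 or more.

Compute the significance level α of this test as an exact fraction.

217186304/19073486328125

α = P(reject H₀ | H₀ true) = P(Y ≥ 17 | p = 2/5), with Y ~ Binomial(19, 2/5).
P(Y ≥ 17) = Σ_{j=17}^{19} C(19,j)·(2/5)^j·(3/5)^{19-j} = 217186304/19073486328125.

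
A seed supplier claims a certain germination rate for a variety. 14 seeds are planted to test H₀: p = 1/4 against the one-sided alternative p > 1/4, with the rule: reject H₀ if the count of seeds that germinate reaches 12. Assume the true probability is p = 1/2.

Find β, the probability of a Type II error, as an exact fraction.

Under the alternative p = 1/2, S ~ Binomial(14, 1/2); β is the probability the test does not reject, P(S < 12).
Summing C(14,j)·(1/2)^j·(1/2)^{14-j} for j = 0..11 gives 8139/8192.

8139/8192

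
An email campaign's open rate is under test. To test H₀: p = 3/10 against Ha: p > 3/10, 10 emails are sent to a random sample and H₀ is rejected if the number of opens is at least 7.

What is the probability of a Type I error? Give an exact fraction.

The Type I error probability is α = P(X ≥ 7) computed under H₀, where X ~ Binomial(10, 3/10).
Adding the binomial terms for j = 7 through 10 with p = 3/10 yields 6620049/625000000.

6620049/625000000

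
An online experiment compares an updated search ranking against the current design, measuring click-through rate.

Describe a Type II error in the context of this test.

With the conventional null hypothesis that the new design has no effect on click-through rate:
A Type II error is failing to reject H₀ when H₀ is false.
Here that means keeping the current design when actually the new design increases click-through rate.

A Type II error would mean concluding that the new design has no effect on click-through rate (or at least failing to establish that the new design increases click-through rate) when in fact the new design increases click-through rate.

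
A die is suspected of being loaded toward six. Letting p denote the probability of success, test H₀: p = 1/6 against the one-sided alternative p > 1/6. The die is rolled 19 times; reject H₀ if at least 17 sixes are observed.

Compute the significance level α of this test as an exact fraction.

1457/203119913336832

The Type I error probability is α = P(S ≥ 17) computed under H₀, where S ~ Binomial(19, 1/6).
Summing C(19,j)(1/6)^j(5/6)^{19−j} for j = 17,…,19 gives 1457/203119913336832.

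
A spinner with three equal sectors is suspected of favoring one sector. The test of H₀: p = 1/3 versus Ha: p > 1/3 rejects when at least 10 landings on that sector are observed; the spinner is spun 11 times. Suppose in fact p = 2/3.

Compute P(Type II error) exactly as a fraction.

Under the alternative p = 2/3, Y ~ Binomial(11, 2/3); β is the probability the test does not reject, P(Y < 10).
Equivalently, β = 1 − P(Y ≥ 10) = 163835/177147.

163835/177147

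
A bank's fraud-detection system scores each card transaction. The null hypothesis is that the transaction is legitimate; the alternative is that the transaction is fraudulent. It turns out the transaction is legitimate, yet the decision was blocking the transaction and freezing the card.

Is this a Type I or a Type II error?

'Blocking the transaction and freezing the card' corresponds to rejecting H₀.
H₀ was rejected but H₀ is true — a Type I error (false positive).

Type I error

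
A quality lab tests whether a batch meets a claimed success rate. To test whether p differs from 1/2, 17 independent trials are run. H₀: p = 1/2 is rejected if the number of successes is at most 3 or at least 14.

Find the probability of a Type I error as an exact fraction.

417/32768

Under H₀, Y ~ Binomial(17, 1/2); α is the probability of landing in either tail, P(Y ≤ 3) + P(Y ≥ 14).
The two tails are symmetric, so α = 2·(1 + 17 + 136 + 680)/2^17 = 1668/131072 = 417/32768.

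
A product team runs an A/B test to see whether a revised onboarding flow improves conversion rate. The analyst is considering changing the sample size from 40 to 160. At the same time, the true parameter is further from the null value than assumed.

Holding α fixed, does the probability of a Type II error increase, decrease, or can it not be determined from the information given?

It decreases.

More data shrinks sampling variability; the test statistic under Ha concentrates further from the null value, making rejection more likely. The further the true parameter sits from the null value, the more of the Ha sampling distribution falls in the rejection region. Both changes push β in the same direction.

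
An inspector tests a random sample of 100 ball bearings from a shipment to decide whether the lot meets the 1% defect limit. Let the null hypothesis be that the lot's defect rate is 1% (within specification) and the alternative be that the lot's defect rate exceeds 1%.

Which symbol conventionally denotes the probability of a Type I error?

α

P(Type I error) = P(reject H₀ | H₀ true) = α, the significance level.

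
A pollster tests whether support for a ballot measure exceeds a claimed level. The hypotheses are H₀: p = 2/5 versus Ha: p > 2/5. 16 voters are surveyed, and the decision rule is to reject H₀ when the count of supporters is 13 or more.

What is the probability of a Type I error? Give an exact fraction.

28639232/30517578125

α = P(reject H₀ | H₀ true) = P(K ≥ 13 | p = 2/5), with K ~ Binomial(16, 2/5).
Summing C(16,j)(2/5)^j(3/5)^{16−j} for j = 13,…,16 gives 28639232/30517578125.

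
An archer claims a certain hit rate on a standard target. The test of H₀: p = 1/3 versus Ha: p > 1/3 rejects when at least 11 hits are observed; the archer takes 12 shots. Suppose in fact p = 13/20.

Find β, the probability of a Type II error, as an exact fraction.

3922160441778411/4096000000000000

Under the alternative p = 13/20, X ~ Binomial(12, 13/20); β is the probability the test does not reject, P(X < 11).
Adding the binomial probabilities P(X=0)+…+P(X=10) at p = 13/20 gives 3922160441778411/4096000000000000.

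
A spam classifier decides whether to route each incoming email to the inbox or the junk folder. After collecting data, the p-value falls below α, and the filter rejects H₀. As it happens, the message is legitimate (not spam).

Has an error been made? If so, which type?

Type I error

The conventional null hypothesis here is that the message is legitimate (not spam).
H₀ was rejected, but H₀ is actually true.
Rejecting a true null hypothesis is a Type I error (false positive).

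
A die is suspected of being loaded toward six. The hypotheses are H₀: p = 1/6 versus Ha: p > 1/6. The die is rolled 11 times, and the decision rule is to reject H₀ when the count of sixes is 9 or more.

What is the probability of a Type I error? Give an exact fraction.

The Type I error probability is α = P(K ≥ 9) computed under H₀, where K ~ Binomial(11, 1/6).
Summing C(11,j)(1/6)^j(5/6)^{11−j} for j = 9,…,11 gives 53/13436928.

53/13436928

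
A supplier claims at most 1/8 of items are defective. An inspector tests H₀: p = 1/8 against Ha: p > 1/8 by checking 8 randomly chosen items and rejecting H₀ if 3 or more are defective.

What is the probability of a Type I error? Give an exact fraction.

1129899/16777216

Under H₀, X ~ Binomial(8, 1/8); the Type I error rate is P(X ≥ 3).
α = 1 − P(X ≤ 2) = 1 − 15647317/16777216 = 1129899/16777216.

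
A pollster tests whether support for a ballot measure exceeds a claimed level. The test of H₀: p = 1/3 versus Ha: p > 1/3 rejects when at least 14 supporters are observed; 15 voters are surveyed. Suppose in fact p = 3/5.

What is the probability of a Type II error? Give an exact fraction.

30359740148/30517578125

A Type II error is failing to reject when Ha holds: with p = 3/5, β = P(K ≤ 13).
Summing C(15,j)·(3/5)^j·(2/5)^{15-j} for j = 0..13 gives 30359740148/30517578125.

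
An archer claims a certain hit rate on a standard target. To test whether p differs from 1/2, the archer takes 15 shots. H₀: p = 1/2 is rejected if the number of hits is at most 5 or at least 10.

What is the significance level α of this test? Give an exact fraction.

The significance level is the null-hypothesis probability of the rejection region {≤5} ∪ {≥10}.
The two tails are symmetric, so α = 2·(1 + 15 + 105 + 455 + 1365 + 3003)/2^15 = 9888/32768 = 309/1024.

309/1024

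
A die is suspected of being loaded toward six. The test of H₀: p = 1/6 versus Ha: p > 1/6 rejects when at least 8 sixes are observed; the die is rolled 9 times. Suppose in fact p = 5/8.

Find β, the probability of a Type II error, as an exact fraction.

β = P(fail to reject H₀ | Ha true) = P(S ≤ 7 | p = 5/8), S ~ Binomial(9, 5/8).
Summing C(9,j)·(5/8)^j·(3/8)^{9-j} for j = 0..7 gives 3803679/4194304.

3803679/4194304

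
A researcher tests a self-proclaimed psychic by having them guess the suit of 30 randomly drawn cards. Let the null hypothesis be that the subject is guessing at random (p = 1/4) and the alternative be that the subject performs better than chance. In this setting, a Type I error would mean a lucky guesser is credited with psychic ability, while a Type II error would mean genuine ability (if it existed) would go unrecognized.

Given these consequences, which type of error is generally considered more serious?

The Type I consequence (a lucky guesser is credited with psychic ability) is more severe than the Type II consequence (genuine ability (if it existed) would go unrecognized).

Type I error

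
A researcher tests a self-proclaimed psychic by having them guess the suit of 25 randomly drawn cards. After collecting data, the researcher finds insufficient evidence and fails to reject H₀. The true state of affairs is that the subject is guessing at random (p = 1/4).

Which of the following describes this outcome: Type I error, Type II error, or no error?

The conventional null hypothesis here is that the subject is guessing at random (p = 1/4).
The test retained a true H₀ — the decision matches the true state.

Neither — the decision is correct.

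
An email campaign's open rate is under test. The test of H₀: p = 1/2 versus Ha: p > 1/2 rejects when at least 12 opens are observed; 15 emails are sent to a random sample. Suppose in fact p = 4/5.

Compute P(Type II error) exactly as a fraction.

10737240461/30517578125

Under the alternative p = 4/5, S ~ Binomial(15, 4/5); β is the probability the test does not reject, P(S < 12).
Summing C(15,j)·(4/5)^j·(1/5)^{15-j} for j = 0..11 gives 10737240461/30517578125.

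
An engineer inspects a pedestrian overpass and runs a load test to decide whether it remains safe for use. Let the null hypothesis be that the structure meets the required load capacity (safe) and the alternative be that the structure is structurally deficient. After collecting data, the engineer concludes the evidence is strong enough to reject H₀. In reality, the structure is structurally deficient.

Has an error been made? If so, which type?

No error — this is a correct decision.

The test rejected a false H₀ — the decision matches the true state.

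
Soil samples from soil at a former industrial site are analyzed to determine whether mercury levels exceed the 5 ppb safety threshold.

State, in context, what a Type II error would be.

A Type II error would mean concluding that the mercury concentration is at or below 5 ppb (safe) (or at least failing to establish that the mercury concentration exceeds 5 ppb) when in fact the mercury concentration exceeds 5 ppb.

With the conventional null hypothesis that the mercury concentration is at or below 5 ppb (safe):
A Type II error is failing to reject H₀ when H₀ is false.
Here that means certifying the site as safe when actually the mercury concentration exceeds 5 ppb.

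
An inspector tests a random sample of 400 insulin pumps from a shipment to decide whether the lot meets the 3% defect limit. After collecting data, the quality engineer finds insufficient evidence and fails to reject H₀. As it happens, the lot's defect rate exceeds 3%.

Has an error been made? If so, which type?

Type II error

The conventional null hypothesis here is that the lot's defect rate is 3% (within specification).
H₀ was not rejected, but H₀ is actually false.
Failing to reject a false null hypothesis is a Type II error (false negative).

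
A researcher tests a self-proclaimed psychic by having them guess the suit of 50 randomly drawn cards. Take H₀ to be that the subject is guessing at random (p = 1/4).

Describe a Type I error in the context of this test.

A Type I error would mean concluding that the subject performs better than chance when in fact the subject is guessing at random (p = 1/4).

A Type I error is rejecting H₀ when H₀ is true.
Here that means concluding the subject has some ability beyond chance when actually the subject is guessing at random (p = 1/4).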